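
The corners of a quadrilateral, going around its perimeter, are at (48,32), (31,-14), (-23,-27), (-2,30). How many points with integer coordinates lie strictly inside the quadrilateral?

Using the shoelace formula, 2A = |[48·(-14) − 31·32] + [31·(-27) − (-23)·(-14)] + [(-23)·30 − (-2)·(-27)] + [(-2)·32 − 48·30]| = 5071, so the area is 2535.5.
Summing gcd(|Δx|,|Δy|) over the edges gives the boundary count: gcd(17,46) + gcd(54,13) + gcd(21,57) + gcd(50,2) = 1+1+3+2 = 7.
By Pick's theorem A = I + B/2 − 1, so I = 2535.5 − 7/2 + 1 = 2533.

2533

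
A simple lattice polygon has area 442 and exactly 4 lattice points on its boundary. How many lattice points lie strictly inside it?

From Pick's theorem, I = A − B/2 + 1 = 442 − 4/2 + 1 = 441.

441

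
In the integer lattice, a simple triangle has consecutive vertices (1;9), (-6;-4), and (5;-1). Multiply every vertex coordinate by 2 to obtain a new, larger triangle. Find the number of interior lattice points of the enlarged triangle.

241

By the shoelace formula, twice the signed area is |[1·(-4) − (-6)·9] + [(-6)·(-1) − 5·(-4)] + [5·9 − 1·(-1)]| = 122, so the area is 61.
Summing gcd(|Δx|,|Δy|) over the edges gives the boundary count: gcd(7,13) + gcd(11,3) + gcd(4,10) = 1+1+2 = 4.
Scaling by 2 multiplies the area by 2² = 4 (so the new area is 244) and multiplies the boundary lattice-point count by 2, giving 8.
By Pick's theorem, the interior count of the dilated polygon is 244 − 8/2 + 1 = 241.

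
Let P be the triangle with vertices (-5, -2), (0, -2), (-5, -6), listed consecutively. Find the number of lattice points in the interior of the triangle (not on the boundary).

Using the shoelace formula, 2A = |[(-5)·(-2) − 0·(-2)] + [0·(-6) − (-5)·(-2)] + [(-5)·(-2) − (-5)·(-6)]| = 20, so the area is 10.
Along each edge there are gcd(|Δx|,|Δy|)+1 lattice points, so counting each shared vertex once the boundary has gcd(5,0) + gcd(5,4) + gcd(0,4) = 5+1+4 = 10.
Pick's theorem gives I = A − B/2 + 1 = 10 − 10/2 + 1 = 6.

6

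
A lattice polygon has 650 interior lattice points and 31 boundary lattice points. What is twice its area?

1329

Pick's theorem states A = I + B/2 − 1, so A = 650 + 31/2 − 1 = 1329/2.
Hence 2A = 1329.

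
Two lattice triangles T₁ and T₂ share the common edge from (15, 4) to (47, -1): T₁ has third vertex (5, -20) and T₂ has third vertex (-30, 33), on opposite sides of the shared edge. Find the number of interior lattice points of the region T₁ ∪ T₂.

The union is the simple quadrilateral with vertices (15, 4), (5, -20), (47, -1), (-30, 33) in order.
Using the shoelace formula, 2A = |(15·(-20) − 5·4) + (5·(-1) − 47·(-20)) + (47·33 − (-30)·(-1)) + ((-30)·4 − 15·33)| = 1521, so the area is 760.5.
Summing gcd(|Δx|,|Δy|) over the edges gives the boundary count: gcd(10,24) + gcd(42,19) + gcd(77,34) + gcd(45,29) = 2+1+1+1 = 5.
By Pick's theorem I = A − B/2 + 1 = 760.5 − 5/2 + 1 = 759.

759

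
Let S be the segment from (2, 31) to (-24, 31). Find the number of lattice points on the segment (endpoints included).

The number of lattice points on a segment between lattice points is gcd(|Δx|,|Δy|) + 1 = gcd(26,0) + 1 = 26 + 1 = 27.

27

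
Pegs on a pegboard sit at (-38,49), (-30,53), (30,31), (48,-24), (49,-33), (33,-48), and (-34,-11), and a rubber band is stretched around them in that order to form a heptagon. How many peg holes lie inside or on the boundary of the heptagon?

5519

Using the shoelace formula, 2A = |[(-38)·53 − (-30)·49] + [(-30)·31 − 30·53] + [30·(-24) − 48·31] + [48·(-33) − 49·(-24)] + [49·(-48) − 33·(-33)] + [33·(-11) − (-34)·(-48)] + [(-34)·49 − (-38)·(-11)]| = 11022, so the area is 5511.
Summing gcd(|Δx|,|Δy|) over the edges gives the boundary count: gcd(8,4) + gcd(60,22) + gcd(18,55) + gcd(1,9) + gcd(16,15) + gcd(67,37) + gcd(4,60) = 4+2+1+1+1+1+4 = 14.
Pick's theorem gives I = A − B/2 + 1 = 5511 − 14/2 + 1 = 5505, so the closed region contains I + B = 5505 + 14 = 5519 lattice points.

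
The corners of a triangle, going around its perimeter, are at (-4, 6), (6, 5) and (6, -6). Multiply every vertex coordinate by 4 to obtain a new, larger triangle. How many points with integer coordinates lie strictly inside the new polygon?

Using the shoelace formula, 2A = |[(-4)·5 − 6·6] + [6·(-6) − 6·5] + [6·6 − (-4)·(-6)]| = 110, so the area is 55.
Summing gcd(|Δx|,|Δy|) over the edges gives the boundary count: gcd(10,1) + gcd(0,11) + gcd(10,12) = 1+11+2 = 14.
Scaling by 4 multiplies the area by 4² = 16 (so the new area is 880) and multiplies the boundary lattice-point count by 4, giving 56.
By Pick's theorem, the interior count of the dilated polygon is 880 − 56/2 + 1 = 853.

853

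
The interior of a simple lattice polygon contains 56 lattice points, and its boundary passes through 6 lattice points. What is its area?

58

By Pick's theorem, A = I + B/2 − 1 = 56 + 6/2 − 1 = 58.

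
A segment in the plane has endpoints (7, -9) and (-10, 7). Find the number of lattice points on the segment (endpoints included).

2

The number of lattice points on a segment between lattice points is gcd(|Δx|,|Δy|) + 1 = gcd(17,16) + 1 = 1 + 1 = 2.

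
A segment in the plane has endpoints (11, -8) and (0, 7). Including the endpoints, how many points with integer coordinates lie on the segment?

2

The number of lattice points on a segment between lattice points is gcd(|Δx|,|Δy|) + 1 = gcd(11,15) + 1 = 1 + 1 = 2.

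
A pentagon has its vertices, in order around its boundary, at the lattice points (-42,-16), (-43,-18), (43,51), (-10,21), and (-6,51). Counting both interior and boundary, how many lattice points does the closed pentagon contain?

962

Using the shoelace formula, 2A = |[(-42)·(-18) − (-43)·(-16)] + [(-43)·51 − 43·(-18)] + [43·21 − (-10)·51] + [(-10)·51 − (-6)·21] + [(-6)·(-16) − (-42)·51]| = 1916, so the area is 958.
Along each edge there are gcd(|Δx|,|Δy|)+1 lattice points, so counting each shared vertex once the boundary has gcd(1,2) + gcd(86,69) + gcd(53,30) + gcd(4,30) + gcd(36,67) = 1+1+1+2+1 = 6.
Pick's theorem gives I = A − B/2 + 1 = 958 − 6/2 + 1 = 956, so the closed region contains I + B = 956 + 6 = 962 lattice points.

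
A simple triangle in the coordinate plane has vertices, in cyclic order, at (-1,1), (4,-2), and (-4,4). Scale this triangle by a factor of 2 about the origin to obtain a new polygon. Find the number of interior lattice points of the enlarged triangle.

Using the shoelace formula, 2A = |[(-1)·(-2) − 4·1] + [4·4 − (-4)·(-2)] + [(-4)·1 − (-1)·4]| = 6, so the area is 3.
Along each edge there are gcd(|Δx|,|Δy|)+1 lattice points, so counting each shared vertex once the boundary has gcd(5,3) + gcd(8,6) + gcd(3,3) = 1+2+3 = 6.
Scaling by 2 multiplies the area by 2² = 4 (so the new area is 12) and multiplies the boundary lattice-point count by 2, giving 12.
By Pick's theorem, the interior count of the dilated polygon is 12 − 12/2 + 1 = 7.

7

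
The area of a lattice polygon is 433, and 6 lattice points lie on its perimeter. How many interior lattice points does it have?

From Pick's theorem, I = A − B/2 + 1 = 433 − 6/2 + 1 = 431.

431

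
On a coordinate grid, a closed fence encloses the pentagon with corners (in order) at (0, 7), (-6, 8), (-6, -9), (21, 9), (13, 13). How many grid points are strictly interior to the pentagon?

248

Using the shoelace formula, 2A = |[0·8 − (-6)·7] + [(-6)·(-9) − (-6)·8] + [(-6)·9 − 21·(-9)] + [21·13 − 13·9] + [13·7 − 0·13]| = 526, so the area is 263.
The number of boundary lattice points is Σ gcd(|Δx|,|Δy|) = gcd(6,1) + gcd(0,17) + gcd(27,18) + gcd(8,4) + gcd(13,6) = 1+17+9+4+1 = 32.
By Pick's theorem A = I + B/2 − 1, so I = 263 − 32/2 + 1 = 248.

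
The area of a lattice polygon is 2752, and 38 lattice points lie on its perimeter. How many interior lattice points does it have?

2734

Pick's theorem A = I + B/2 − 1 rearranges to I = A − B/2 + 1 = 2752 − 38/2 + 1 = 2734.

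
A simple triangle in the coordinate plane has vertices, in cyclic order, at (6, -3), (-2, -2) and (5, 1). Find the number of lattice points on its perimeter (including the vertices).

3

Along each edge there are gcd(|Δx|,|Δy|)+1 lattice points, so counting each shared vertex once the boundary has gcd(8,1) + gcd(7,3) + gcd(1,4) = 1+1+1 = 3.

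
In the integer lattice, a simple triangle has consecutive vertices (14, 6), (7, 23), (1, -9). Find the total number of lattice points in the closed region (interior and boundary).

Using the shoelace formula, 2A = |(14·23 − 7·6) + (7·(-9) − 1·23) + (1·6 − 14·(-9))| = 326, so the area is 163.
Summing gcd(|Δx|,|Δy|) over the edges gives the boundary count: gcd(7,17) + gcd(6,32) + gcd(13,15) = 1+2+1 = 4.
Pick's theorem gives I = A − B/2 + 1 = 163 − 4/2 + 1 = 162, so the closed region contains I + B = 162 + 4 = 166 lattice points.

166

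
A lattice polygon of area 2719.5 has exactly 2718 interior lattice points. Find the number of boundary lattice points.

Pick's theorem gives A = I + B/2 − 1, so B = 2(A − I + 1) = 2(2719.5 − 2718 + 1) = 5.

5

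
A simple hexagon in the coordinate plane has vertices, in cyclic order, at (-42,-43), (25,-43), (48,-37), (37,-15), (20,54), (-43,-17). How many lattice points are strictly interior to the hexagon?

5002

Using the shoelace formula, 2A = |[(-42)·(-43) − 25·(-43)] + [25·(-37) − 48·(-43)] + [48·(-15) − 37·(-37)] + [37·54 − 20·(-15)] + [20·(-17) − (-43)·54] + [(-43)·(-43) − (-42)·(-17)]| = 10084, so the area is 5042.
The number of boundary lattice points is Σ gcd(|Δx|,|Δy|) = gcd(67,0) + gcd(23,6) + gcd(11,22) + gcd(17,69) + gcd(63,71) + gcd(1,26) = 67+1+11+1+1+1 = 82.
Pick's theorem gives I = A − B/2 + 1 = 5042 − 82/2 + 1 = 5002.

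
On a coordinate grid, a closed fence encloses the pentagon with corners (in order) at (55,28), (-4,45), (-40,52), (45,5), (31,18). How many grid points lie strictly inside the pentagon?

By the shoelace formula, twice the signed area is |[55·45 − (-4)·28] + [(-4)·52 − (-40)·45] + [(-40)·5 − 45·52] + [45·18 − 31·5] + [31·28 − 55·18]| = 2172, so the area is 1086.
Summing gcd(|Δx|,|Δy|) over the edges gives the boundary count: gcd(59,17) + gcd(36,7) + gcd(85,47) + gcd(14,13) + gcd(24,10) = 1+1+1+1+2 = 6.
By Pick's theorem A = I + B/2 − 1, so I = 1086 − 6/2 + 1 = 1084.

1084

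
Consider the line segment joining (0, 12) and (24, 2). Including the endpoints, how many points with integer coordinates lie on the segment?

3

The number of lattice points on a segment between lattice points is gcd(|Δx|,|Δy|) + 1 = gcd(24,10) + 1 = 2 + 1 = 3.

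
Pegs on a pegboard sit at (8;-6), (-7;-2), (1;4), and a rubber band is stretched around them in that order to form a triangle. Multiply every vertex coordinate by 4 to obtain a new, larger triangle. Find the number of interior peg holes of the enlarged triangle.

969

The shoelace formula gives twice the area as |[8·(-2) − (-7)·(-6)] + [(-7)·4 − 1·(-2)] + [1·(-6) − 8·4]| = 122, so the area is 61.
The number of boundary lattice points is Σ gcd(|Δx|,|Δy|) = gcd(15,4) + gcd(8,6) + gcd(7,10) = 1+2+1 = 4.
Scaling by 4 multiplies the area by 4² = 16 (so the new area is 976) and multiplies the boundary lattice-point count by 4, giving 16.
By Pick's theorem, the interior count of the dilated polygon is 976 − 16/2 + 1 = 969.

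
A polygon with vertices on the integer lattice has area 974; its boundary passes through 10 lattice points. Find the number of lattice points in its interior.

Pick's theorem A = I + B/2 − 1 rearranges to I = A − B/2 + 1 = 974 − 10/2 + 1 = 970.

970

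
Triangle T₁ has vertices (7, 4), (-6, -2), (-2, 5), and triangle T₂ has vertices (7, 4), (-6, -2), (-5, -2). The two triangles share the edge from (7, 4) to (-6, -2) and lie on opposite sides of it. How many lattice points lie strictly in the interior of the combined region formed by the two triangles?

The union is the simple quadrilateral with vertices (7, 4), (-2, 5), (-6, -2), (-5, -2) in order.
By the shoelace formula, twice the signed area is |[7·5 − (-2)·4] + [(-2)·(-2) − (-6)·5] + [(-6)·(-2) − (-5)·(-2)] + [(-5)·4 − 7·(-2)]| = 73, so the area is 36.5.
Along each edge there are gcd(|Δx|,|Δy|)+1 lattice points, so counting each shared vertex once the boundary has gcd(9,1) + gcd(4,7) + gcd(1,0) + gcd(12,6) = 1+1+1+6 = 9.
By Pick's theorem I = A − B/2 + 1 = 36.5 − 9/2 + 1 = 33.

33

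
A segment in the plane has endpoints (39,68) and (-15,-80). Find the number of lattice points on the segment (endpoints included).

The number of lattice points on a segment between lattice points is gcd(|Δx|,|Δy|) + 1 = gcd(54,148) + 1 = 2 + 1 = 3.

3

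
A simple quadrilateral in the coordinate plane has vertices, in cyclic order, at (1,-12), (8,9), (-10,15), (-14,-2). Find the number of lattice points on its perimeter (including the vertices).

19

Along each edge there are gcd(|Δx|,|Δy|)+1 lattice points, so counting each shared vertex once the boundary has gcd(7,21) + gcd(18,6) + gcd(4,17) + gcd(15,10) = 7+6+1+5 = 19.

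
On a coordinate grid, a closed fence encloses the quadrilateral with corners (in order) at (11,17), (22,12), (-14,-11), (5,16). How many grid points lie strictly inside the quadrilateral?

287

The shoelace formula gives twice the area as |(11·12 − 22·17) + (22·(-11) − (-14)·12) + ((-14)·16 − 5·(-11)) + (5·17 − 11·16)| = 576, so the area is 288.
Along each edge there are gcd(|Δx|,|Δy|)+1 lattice points, so counting each shared vertex once the boundary has gcd(11,5) + gcd(36,23) + gcd(19,27) + gcd(6,1) = 1+1+1+1 = 4.
Pick's theorem gives I = A − B/2 + 1 = 288 − 4/2 + 1 = 287.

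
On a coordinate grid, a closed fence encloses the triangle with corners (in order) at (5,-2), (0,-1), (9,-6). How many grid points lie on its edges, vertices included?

Along each edge there are gcd(|Δx|,|Δy|)+1 lattice points, so counting each shared vertex once the boundary has gcd(5,1) + gcd(9,5) + gcd(4,4) = 1+1+4 = 6.

6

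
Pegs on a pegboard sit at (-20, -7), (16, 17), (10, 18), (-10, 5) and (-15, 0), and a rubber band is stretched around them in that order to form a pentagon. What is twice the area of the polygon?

Using the shoelace formula, 2A = |[(-20)·17 − 16·(-7)] + [16·18 − 10·17] + [10·5 − (-10)·18] + [(-10)·0 − (-15)·5] + [(-15)·(-7) − (-20)·0]| = 300, so the area is 150.

300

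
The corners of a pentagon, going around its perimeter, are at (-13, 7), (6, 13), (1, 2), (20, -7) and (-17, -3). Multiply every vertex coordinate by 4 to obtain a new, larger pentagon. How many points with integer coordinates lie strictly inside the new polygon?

Using the shoelace formula, 2A = |((-13)·13 − 6·7) + (6·2 − 1·13) + (1·(-7) − 20·2) + (20·(-3) − (-17)·(-7)) + ((-17)·7 − (-13)·(-3))| = 596, so the area is 298.
Along each edge there are gcd(|Δx|,|Δy|)+1 lattice points, so counting each shared vertex once the boundary has gcd(19,6) + gcd(5,11) + gcd(19,9) + gcd(37,4) + gcd(4,10) = 1+1+1+1+2 = 6.
Scaling by 4 multiplies the area by 4² = 16 (so the new area is 4768) and multiplies the boundary lattice-point count by 4, giving 24.
By Pick's theorem, the interior count of the dilated polygon is 4768 − 24/2 + 1 = 4757.

4757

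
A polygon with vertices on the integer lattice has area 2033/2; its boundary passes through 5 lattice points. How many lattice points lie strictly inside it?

From Pick's theorem, I = A − B/2 + 1 = 2033/2 − 5/2 + 1 = 1015.

1015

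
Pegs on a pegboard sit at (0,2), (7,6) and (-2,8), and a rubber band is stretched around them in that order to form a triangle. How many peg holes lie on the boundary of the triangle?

4

Along each edge there are gcd(|Δx|,|Δy|)+1 lattice points, so counting each shared vertex once the boundary has gcd(7,4) + gcd(9,2) + gcd(2,6) = 1+1+2 = 4.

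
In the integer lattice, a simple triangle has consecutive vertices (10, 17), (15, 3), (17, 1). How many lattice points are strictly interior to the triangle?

The shoelace formula gives twice the area as |[10·3 − 15·17] + [15·1 − 17·3] + [17·17 − 10·1]| = 18, so the area is 9.
Summing gcd(|Δx|,|Δy|) over the edges gives the boundary count: gcd(5,14) + gcd(2,2) + gcd(7,16) = 1+2+1 = 4.
By Pick's theorem A = I + B/2 − 1, so I = 9 − 4/2 + 1 = 8.

8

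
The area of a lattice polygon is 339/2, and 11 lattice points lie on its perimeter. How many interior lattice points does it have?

From Pick's theorem, I = A − B/2 + 1 = 339/2 − 11/2 + 1 = 165.

165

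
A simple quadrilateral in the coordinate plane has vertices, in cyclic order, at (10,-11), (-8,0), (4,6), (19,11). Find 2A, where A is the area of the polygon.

525

By the shoelace formula, twice the signed area is |(10·0 − (-8)·(-11)) + ((-8)·6 − 4·0) + (4·11 − 19·6) + (19·(-11) − 10·11)| = 525, so the area is 262.5.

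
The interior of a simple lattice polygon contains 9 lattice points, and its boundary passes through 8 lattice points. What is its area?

Pick's theorem states A = I + B/2 − 1, so A = 9 + 8/2 − 1 = 12.

12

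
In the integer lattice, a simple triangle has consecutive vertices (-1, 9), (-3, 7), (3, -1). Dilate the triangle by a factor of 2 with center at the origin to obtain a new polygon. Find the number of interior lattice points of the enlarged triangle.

Using the shoelace formula, 2A = |[(-1)·7 − (-3)·9] + [(-3)·(-1) − 3·7] + [3·9 − (-1)·(-1)]| = 28, so the area is 14.
Summing gcd(|Δx|,|Δy|) over the edges gives the boundary count: gcd(2,2) + gcd(6,8) + gcd(4,10) = 2+2+2 = 6.
Scaling by 2 multiplies the area by 2² = 4 (so the new area is 56) and multiplies the boundary lattice-point count by 2, giving 12.
By Pick's theorem, the interior count of the dilated polygon is 56 − 12/2 + 1 = 51.

51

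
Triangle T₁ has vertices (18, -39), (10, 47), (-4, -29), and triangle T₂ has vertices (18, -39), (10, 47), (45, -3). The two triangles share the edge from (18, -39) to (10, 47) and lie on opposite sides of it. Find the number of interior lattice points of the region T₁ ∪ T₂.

The union is the simple quadrilateral with vertices (18, -39), (-4, -29), (10, 47), (45, -3) in order.
By the shoelace formula, twice the signed area is |[18·(-29) − (-4)·(-39)] + [(-4)·47 − 10·(-29)] + [10·(-3) − 45·47] + [45·(-39) − 18·(-3)]| = 4422, so the area is 2211.
The number of boundary lattice points is Σ gcd(|Δx|,|Δy|) = gcd(22,10) + gcd(14,76) + gcd(35,50) + gcd(27,36) = 2+2+5+9 = 18.
By Pick's theorem I = A − B/2 + 1 = 2211 − 18/2 + 1 = 2203.

2203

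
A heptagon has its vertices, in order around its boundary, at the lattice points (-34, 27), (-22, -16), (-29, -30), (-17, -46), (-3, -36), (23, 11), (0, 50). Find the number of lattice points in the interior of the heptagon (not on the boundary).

By the shoelace formula, twice the signed area is |((-34)·(-16) − (-22)·27) + ((-22)·(-30) − (-29)·(-16)) + ((-29)·(-46) − (-17)·(-30)) + ((-17)·(-36) − (-3)·(-46)) + ((-3)·11 − 23·(-36)) + (23·50 − 0·11) + (0·27 − (-34)·50)| = 6277, so the area is 3138.5.
Summing gcd(|Δx|,|Δy|) over the edges gives the boundary count: gcd(12,43) + gcd(7,14) + gcd(12,16) + gcd(14,10) + gcd(26,47) + gcd(23,39) + gcd(34,23) = 1+7+4+2+1+1+1 = 17.
Pick's theorem gives I = A − B/2 + 1 = 3138.5 − 17/2 + 1 = 3131.

3131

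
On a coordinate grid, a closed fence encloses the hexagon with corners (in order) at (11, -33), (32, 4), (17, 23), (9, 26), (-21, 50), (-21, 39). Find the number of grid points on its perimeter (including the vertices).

Along each edge there are gcd(|Δx|,|Δy|)+1 lattice points, so counting each shared vertex once the boundary has gcd(21,37) + gcd(15,19) + gcd(8,3) + gcd(30,24) + gcd(0,11) + gcd(32,72) = 1+1+1+6+11+8 = 28.

28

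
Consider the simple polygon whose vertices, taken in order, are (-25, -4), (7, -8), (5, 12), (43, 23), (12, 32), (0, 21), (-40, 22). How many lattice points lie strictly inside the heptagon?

Using the shoelace formula, 2A = |((-25)·(-8) − 7·(-4)) + (7·12 − 5·(-8)) + (5·23 − 43·12) + (43·32 − 12·23) + (12·21 − 0·32) + (0·22 − (-40)·21) + ((-40)·(-4) − (-25)·22)| = 2853, so the area is 2853/2.
Summing gcd(|Δx|,|Δy|) over the edges gives the boundary count: gcd(32,4) + gcd(2,20) + gcd(38,11) + gcd(31,9) + gcd(12,11) + gcd(40,1) + gcd(15,26) = 4+2+1+1+1+1+1 = 11.
Pick's theorem gives I = A − B/2 + 1 = 2853/2 − 11/2 + 1 = 1422.

1422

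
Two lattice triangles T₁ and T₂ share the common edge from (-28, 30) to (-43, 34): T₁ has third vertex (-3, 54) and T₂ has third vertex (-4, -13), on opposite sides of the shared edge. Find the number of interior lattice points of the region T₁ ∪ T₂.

494

The union is the simple quadrilateral with vertices (-28, 30), (-3, 54), (-43, 34), (-4, -13) in order.
By the shoelace formula, twice the signed area is |[(-28)·54 − (-3)·30] + [(-3)·34 − (-43)·54] + [(-43)·(-13) − (-4)·34] + [(-4)·30 − (-28)·(-13)]| = 1009, so the area is 504.5.
Along each edge there are gcd(|Δx|,|Δy|)+1 lattice points, so counting each shared vertex once the boundary has gcd(25,24) + gcd(40,20) + gcd(39,47) + gcd(24,43) = 1+20+1+1 = 23.
By Pick's theorem I = A − B/2 + 1 = 504.5 − 23/2 + 1 = 494.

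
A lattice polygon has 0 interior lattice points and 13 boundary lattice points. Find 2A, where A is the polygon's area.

11

Pick's theorem states A = I + B/2 − 1, so A = 0 + 13/2 − 1 = 11/2.
Hence 2A = 11.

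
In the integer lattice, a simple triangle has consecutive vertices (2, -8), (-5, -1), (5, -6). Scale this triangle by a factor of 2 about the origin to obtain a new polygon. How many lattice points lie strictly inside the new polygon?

58

Using the shoelace formula, 2A = |(2·(-1) − (-5)·(-8)) + ((-5)·(-6) − 5·(-1)) + (5·(-8) − 2·(-6))| = 35, so the area is 17.5.
Along each edge there are gcd(|Δx|,|Δy|)+1 lattice points, so counting each shared vertex once the boundary has gcd(7,7) + gcd(10,5) + gcd(3,2) = 7+5+1 = 13.
Scaling by 2 multiplies the area by 2² = 4 (so the new area is 70) and multiplies the boundary lattice-point count by 2, giving 26.
By Pick's theorem, the interior count of the dilated polygon is 70 − 26/2 + 1 = 58.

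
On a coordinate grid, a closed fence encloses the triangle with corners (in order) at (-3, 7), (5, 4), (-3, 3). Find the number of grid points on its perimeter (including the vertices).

The number of boundary lattice points is Σ gcd(|Δx|,|Δy|) = gcd(8,3) + gcd(8,1) + gcd(0,4) = 1+1+4 = 6.

6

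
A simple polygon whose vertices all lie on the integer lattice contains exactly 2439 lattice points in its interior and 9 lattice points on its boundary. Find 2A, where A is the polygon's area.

Pick's theorem states A = I + B/2 − 1, so A = 2439 + 9/2 − 1 = 4885/2.
Hence 2A = 4885.

4885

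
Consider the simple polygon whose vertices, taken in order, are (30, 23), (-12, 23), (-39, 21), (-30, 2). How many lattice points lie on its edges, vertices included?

Summing gcd(|Δx|,|Δy|) over the edges gives the boundary count: gcd(42,0) + gcd(27,2) + gcd(9,19) + gcd(60,21) = 42+1+1+3 = 47.

47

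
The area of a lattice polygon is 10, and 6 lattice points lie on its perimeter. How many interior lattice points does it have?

From Pick's theorem, I = A − B/2 + 1 = 10 − 6/2 + 1 = 8.

8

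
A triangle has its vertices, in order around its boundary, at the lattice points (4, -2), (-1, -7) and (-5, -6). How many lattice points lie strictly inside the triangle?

The shoelace formula gives twice the area as |(4·(-7) − (-1)·(-2)) + ((-1)·(-6) − (-5)·(-7)) + ((-5)·(-2) − 4·(-6))| = 25, so the area is 12.5.
Summing gcd(|Δx|,|Δy|) over the edges gives the boundary count: gcd(5,5) + gcd(4,1) + gcd(9,4) = 5+1+1 = 7.
Pick's theorem gives I = A − B/2 + 1 = 12.5 − 7/2 + 1 = 10.

10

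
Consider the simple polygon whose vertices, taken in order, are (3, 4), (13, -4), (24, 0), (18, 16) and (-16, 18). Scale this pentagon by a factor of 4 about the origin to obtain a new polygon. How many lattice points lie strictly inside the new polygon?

7009

Using the shoelace formula, 2A = |[3·(-4) − 13·4] + [13·0 − 24·(-4)] + [24·16 − 18·0] + [18·18 − (-16)·16] + [(-16)·4 − 3·18]| = 878, so the area is 439.
Along each edge there are gcd(|Δx|,|Δy|)+1 lattice points, so counting each shared vertex once the boundary has gcd(10,8) + gcd(11,4) + gcd(6,16) + gcd(34,2) + gcd(19,14) = 2+1+2+2+1 = 8.
Scaling by 4 multiplies the area by 4² = 16 (so the new area is 7024) and multiplies the boundary lattice-point count by 4, giving 32.
By Pick's theorem, the interior count of the dilated polygon is 7024 − 32/2 + 1 = 7009.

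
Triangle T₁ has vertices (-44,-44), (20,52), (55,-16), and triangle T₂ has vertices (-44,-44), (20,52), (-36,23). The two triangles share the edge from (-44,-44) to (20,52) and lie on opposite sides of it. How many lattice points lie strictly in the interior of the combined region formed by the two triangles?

The union is the simple quadrilateral with vertices (-44,-44), (55,-16), (20,52), (-36,23) in order.
Using the shoelace formula, 2A = |[(-44)·(-16) − 55·(-44)] + [55·52 − 20·(-16)] + [20·23 − (-36)·52] + [(-36)·(-44) − (-44)·23]| = 11232, so the area is 5616.
Along each edge there are gcd(|Δx|,|Δy|)+1 lattice points, so counting each shared vertex once the boundary has gcd(99,28) + gcd(35,68) + gcd(56,29) + gcd(8,67) = 1+1+1+1 = 4.
By Pick's theorem I = A − B/2 + 1 = 5616 − 4/2 + 1 = 5615.

5615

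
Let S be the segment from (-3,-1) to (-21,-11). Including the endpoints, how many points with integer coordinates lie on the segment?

The number of lattice points on a segment between lattice points is gcd(|Δx|,|Δy|) + 1 = gcd(18,10) + 1 = 2 + 1 = 3.

3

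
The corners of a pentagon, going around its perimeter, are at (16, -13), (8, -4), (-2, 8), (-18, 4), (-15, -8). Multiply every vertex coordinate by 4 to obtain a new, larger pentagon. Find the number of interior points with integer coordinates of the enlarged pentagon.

Using the shoelace formula, 2A = |(16·(-4) − 8·(-13)) + (8·8 − (-2)·(-4)) + ((-2)·4 − (-18)·8) + ((-18)·(-8) − (-15)·4) + ((-15)·(-13) − 16·(-8))| = 759, so the area is 379.5.
Summing gcd(|Δx|,|Δy|) over the edges gives the boundary count: gcd(8,9) + gcd(10,12) + gcd(16,4) + gcd(3,12) + gcd(31,5) = 1+2+4+3+1 = 11.
Scaling by 4 multiplies the area by 4² = 16 (so the new area is 6072) and multiplies the boundary lattice-point count by 4, giving 44.
By Pick's theorem, the interior count of the dilated polygon is 6072 − 44/2 + 1 = 6051.

6051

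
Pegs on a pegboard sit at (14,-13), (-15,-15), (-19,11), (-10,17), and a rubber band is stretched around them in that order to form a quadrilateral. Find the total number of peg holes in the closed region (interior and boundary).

The shoelace formula gives twice the area as |[14·(-15) − (-15)·(-13)] + [(-15)·11 − (-19)·(-15)] + [(-19)·17 − (-10)·11] + [(-10)·(-13) − 14·17]| = 1176, so the area is 588.
Summing gcd(|Δx|,|Δy|) over the edges gives the boundary count: gcd(29,2) + gcd(4,26) + gcd(9,6) + gcd(24,30) = 1+2+3+6 = 12.
Pick's theorem gives I = A − B/2 + 1 = 588 − 12/2 + 1 = 583, so the closed region contains I + B = 583 + 12 = 595 lattice points.

595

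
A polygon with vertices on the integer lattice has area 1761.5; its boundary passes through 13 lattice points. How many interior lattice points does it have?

1756

From Pick's theorem, I = A − B/2 + 1 = 1761.5 − 13/2 + 1 = 1756.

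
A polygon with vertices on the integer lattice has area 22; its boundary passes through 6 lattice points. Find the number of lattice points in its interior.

From Pick's theorem, I = A − B/2 + 1 = 22 − 6/2 + 1 = 20.

20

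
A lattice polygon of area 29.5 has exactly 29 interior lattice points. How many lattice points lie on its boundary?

Pick's theorem gives A = I + B/2 − 1, so B = 2(A − I + 1) = 2(29.5 − 29 + 1) = 3.

3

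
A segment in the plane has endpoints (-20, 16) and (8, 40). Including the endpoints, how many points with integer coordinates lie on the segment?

5

The number of lattice points on a segment between lattice points is gcd(|Δx|,|Δy|) + 1 = gcd(28,24) + 1 = 4 + 1 = 5.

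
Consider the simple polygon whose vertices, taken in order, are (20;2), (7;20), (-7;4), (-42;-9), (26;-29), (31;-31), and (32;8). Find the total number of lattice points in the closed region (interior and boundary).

1746

The shoelace formula gives twice the area as |[20·20 − 7·2] + [7·4 − (-7)·20] + [(-7)·(-9) − (-42)·4] + [(-42)·(-29) − 26·(-9)] + [26·(-31) − 31·(-29)] + [31·8 − 32·(-31)] + [32·2 − 20·8]| = 3474, so the area is 1737.
The number of boundary lattice points is Σ gcd(|Δx|,|Δy|) = gcd(13,18) + gcd(14,16) + gcd(35,13) + gcd(68,20) + gcd(5,2) + gcd(1,39) + gcd(12,6) = 1+2+1+4+1+1+6 = 16.
Pick's theorem gives I = A − B/2 + 1 = 1737 − 16/2 + 1 = 1730, so the closed region contains I + B = 1730 + 16 = 1746 lattice points.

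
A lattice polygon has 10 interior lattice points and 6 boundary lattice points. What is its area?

12

By Pick's theorem, A = I + B/2 − 1 = 10 + 6/2 − 1 = 12.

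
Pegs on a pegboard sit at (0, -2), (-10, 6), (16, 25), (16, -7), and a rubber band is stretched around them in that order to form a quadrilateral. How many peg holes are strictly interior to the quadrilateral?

438

By the shoelace formula, twice the signed area is |[0·6 − (-10)·(-2)] + [(-10)·25 − 16·6] + [16·(-7) − 16·25] + [16·(-2) − 0·(-7)]| = 910, so the area is 455.
The number of boundary lattice points is Σ gcd(|Δx|,|Δy|) = gcd(10,8) + gcd(26,19) + gcd(0,32) + gcd(16,5) = 2+1+32+1 = 36.
Pick's theorem gives I = A − B/2 + 1 = 455 − 36/2 + 1 = 438.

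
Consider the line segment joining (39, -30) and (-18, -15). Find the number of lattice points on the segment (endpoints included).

4

The number of lattice points on a segment between lattice points is gcd(|Δx|,|Δy|) + 1 = gcd(57,15) + 1 = 3 + 1 = 4.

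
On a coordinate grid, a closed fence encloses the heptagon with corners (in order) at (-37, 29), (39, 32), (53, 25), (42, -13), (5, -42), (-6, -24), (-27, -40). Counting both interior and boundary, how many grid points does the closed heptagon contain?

4766

The shoelace formula gives twice the area as |((-37)·32 − 39·29) + (39·25 − 53·32) + (53·(-13) − 42·25) + (42·(-42) − 5·(-13)) + (5·(-24) − (-6)·(-42)) + ((-6)·(-40) − (-27)·(-24)) + ((-27)·29 − (-37)·(-40))| = 9517, so the area is 4758.5.
Along each edge there are gcd(|Δx|,|Δy|)+1 lattice points, so counting each shared vertex once the boundary has gcd(76,3) + gcd(14,7) + gcd(11,38) + gcd(37,29) + gcd(11,18) + gcd(21,16) + gcd(10,69) = 1+7+1+1+1+1+1 = 13.
Pick's theorem gives I = A − B/2 + 1 = 4758.5 − 13/2 + 1 = 4753, so the closed region contains I + B = 4753 + 13 = 4766 lattice points.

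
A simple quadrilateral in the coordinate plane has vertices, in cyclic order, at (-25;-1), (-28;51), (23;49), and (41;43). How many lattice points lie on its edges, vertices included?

30

The number of boundary lattice points is Σ gcd(|Δx|,|Δy|) = gcd(3,52) + gcd(51,2) + gcd(18,6) + gcd(66,44) = 1+1+6+22 = 30.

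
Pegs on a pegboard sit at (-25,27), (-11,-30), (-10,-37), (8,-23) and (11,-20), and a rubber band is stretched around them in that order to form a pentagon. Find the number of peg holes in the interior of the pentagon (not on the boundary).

Using the shoelace formula, 2A = |[(-25)·(-30) − (-11)·27] + [(-11)·(-37) − (-10)·(-30)] + [(-10)·(-23) − 8·(-37)] + [8·(-20) − 11·(-23)] + [11·27 − (-25)·(-20)]| = 1570, so the area is 785.
Along each edge there are gcd(|Δx|,|Δy|)+1 lattice points, so counting each shared vertex once the boundary has gcd(14,57) + gcd(1,7) + gcd(18,14) + gcd(3,3) + gcd(36,47) = 1+1+2+3+1 = 8.
Pick's theorem gives I = A − B/2 + 1 = 785 − 8/2 + 1 = 782.

782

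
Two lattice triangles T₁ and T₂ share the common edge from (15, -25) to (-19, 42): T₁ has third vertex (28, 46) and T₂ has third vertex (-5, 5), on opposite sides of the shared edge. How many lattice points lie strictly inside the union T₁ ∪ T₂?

The union is the simple quadrilateral with vertices (15, -25), (28, 46), (-19, 42), (-5, 5) in order.
The shoelace formula gives twice the area as |[15·46 − 28·(-25)] + [28·42 − (-19)·46] + [(-19)·5 − (-5)·42] + [(-5)·(-25) − 15·5]| = 3605, so the area is 3605/2.
Along each edge there are gcd(|Δx|,|Δy|)+1 lattice points, so counting each shared vertex once the boundary has gcd(13,71) + gcd(47,4) + gcd(14,37) + gcd(20,30) = 1+1+1+10 = 13.
By Pick's theorem I = A − B/2 + 1 = 3605/2 − 13/2 + 1 = 1797.

1797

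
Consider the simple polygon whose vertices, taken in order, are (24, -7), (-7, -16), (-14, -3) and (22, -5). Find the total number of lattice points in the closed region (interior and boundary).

By the shoelace formula, twice the signed area is |[24·(-16) − (-7)·(-7)] + [(-7)·(-3) − (-14)·(-16)] + [(-14)·(-5) − 22·(-3)] + [22·(-7) − 24·(-5)]| = 534, so the area is 267.
Along each edge there are gcd(|Δx|,|Δy|)+1 lattice points, so counting each shared vertex once the boundary has gcd(31,9) + gcd(7,13) + gcd(36,2) + gcd(2,2) = 1+1+2+2 = 6.
Pick's theorem gives I = A − B/2 + 1 = 267 − 6/2 + 1 = 265, so the closed region contains I + B = 265 + 6 = 271 lattice points.

271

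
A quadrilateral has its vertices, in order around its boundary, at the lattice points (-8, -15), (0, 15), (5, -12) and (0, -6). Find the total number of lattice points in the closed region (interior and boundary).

Using the shoelace formula, 2A = |((-8)·15 − 0·(-15)) + (0·(-12) − 5·15) + (5·(-6) − 0·(-12)) + (0·(-15) − (-8)·(-6))| = 273, so the area is 273/2.
Along each edge there are gcd(|Δx|,|Δy|)+1 lattice points, so counting each shared vertex once the boundary has gcd(8,30) + gcd(5,27) + gcd(5,6) + gcd(8,9) = 2+1+1+1 = 5.
Pick's theorem gives I = A − B/2 + 1 = 273/2 − 5/2 + 1 = 135, so the closed region contains I + B = 135 + 5 = 140 lattice points.

140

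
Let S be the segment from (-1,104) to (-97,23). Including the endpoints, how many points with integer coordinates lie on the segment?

The number of lattice points on a segment between lattice points is gcd(|Δx|,|Δy|) + 1 = gcd(96,81) + 1 = 3 + 1 = 4.

4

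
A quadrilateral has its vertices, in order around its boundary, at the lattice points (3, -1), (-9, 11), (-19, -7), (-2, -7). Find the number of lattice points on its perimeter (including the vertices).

Summing gcd(|Δx|,|Δy|) over the edges gives the boundary count: gcd(12,12) + gcd(10,18) + gcd(17,0) + gcd(5,6) = 12+2+17+1 = 32.

32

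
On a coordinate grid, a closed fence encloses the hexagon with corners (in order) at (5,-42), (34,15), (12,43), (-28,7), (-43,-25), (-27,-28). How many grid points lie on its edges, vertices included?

11

Along each edge there are gcd(|Δx|,|Δy|)+1 lattice points, so counting each shared vertex once the boundary has gcd(29,57) + gcd(22,28) + gcd(40,36) + gcd(15,32) + gcd(16,3) + gcd(32,14) = 1+2+4+1+1+2 = 11.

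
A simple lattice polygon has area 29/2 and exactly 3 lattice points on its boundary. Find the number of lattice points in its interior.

14

From Pick's theorem, I = A − B/2 + 1 = 29/2 − 3/2 + 1 = 14.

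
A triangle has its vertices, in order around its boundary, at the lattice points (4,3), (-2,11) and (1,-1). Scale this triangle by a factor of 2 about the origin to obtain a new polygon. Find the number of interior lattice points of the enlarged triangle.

By the shoelace formula, twice the signed area is |(4·11 − (-2)·3) + ((-2)·(-1) − 1·11) + (1·3 − 4·(-1))| = 48, so the area is 24.
Along each edge there are gcd(|Δx|,|Δy|)+1 lattice points, so counting each shared vertex once the boundary has gcd(6,8) + gcd(3,12) + gcd(3,4) = 2+3+1 = 6.
Scaling by 2 multiplies the area by 2² = 4 (so the new area is 96) and multiplies the boundary lattice-point count by 2, giving 12.
By Pick's theorem, the interior count of the dilated polygon is 96 − 12/2 + 1 = 91.

91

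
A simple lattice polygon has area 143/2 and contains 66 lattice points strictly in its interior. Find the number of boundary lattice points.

13

Pick's theorem gives A = I + B/2 − 1, so B = 2(A − I + 1) = 2(143/2 − 66 + 1) = 13.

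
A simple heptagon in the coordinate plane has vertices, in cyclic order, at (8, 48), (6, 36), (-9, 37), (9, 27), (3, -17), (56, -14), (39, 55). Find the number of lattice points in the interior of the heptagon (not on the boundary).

2848

By the shoelace formula, twice the signed area is |(8·36 − 6·48) + (6·37 − (-9)·36) + ((-9)·27 − 9·37) + (9·(-17) − 3·27) + (3·(-14) − 56·(-17)) + (56·55 − 39·(-14)) + (39·48 − 8·55)| = 5704, so the area is 2852.
The number of boundary lattice points is Σ gcd(|Δx|,|Δy|) = gcd(2,12) + gcd(15,1) + gcd(18,10) + gcd(6,44) + gcd(53,3) + gcd(17,69) + gcd(31,7) = 2+1+2+2+1+1+1 = 10.
Pick's theorem gives I = A − B/2 + 1 = 2852 − 10/2 + 1 = 2848.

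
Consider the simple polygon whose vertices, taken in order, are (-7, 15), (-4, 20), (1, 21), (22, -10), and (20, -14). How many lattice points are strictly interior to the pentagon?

279

Using the shoelace formula, 2A = |((-7)·20 − (-4)·15) + ((-4)·21 − 1·20) + (1·(-10) − 22·21) + (22·(-14) − 20·(-10)) + (20·15 − (-7)·(-14))| = 562, so the area is 281.
Summing gcd(|Δx|,|Δy|) over the edges gives the boundary count: gcd(3,5) + gcd(5,1) + gcd(21,31) + gcd(2,4) + gcd(27,29) = 1+1+1+2+1 = 6.
By Pick's theorem A = I + B/2 − 1, so I = 281 − 6/2 + 1 = 279.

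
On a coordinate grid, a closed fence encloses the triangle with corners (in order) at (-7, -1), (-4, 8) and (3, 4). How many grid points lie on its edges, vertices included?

The number of boundary lattice points is Σ gcd(|Δx|,|Δy|) = gcd(3,9) + gcd(7,4) + gcd(10,5) = 3+1+5 = 9.

9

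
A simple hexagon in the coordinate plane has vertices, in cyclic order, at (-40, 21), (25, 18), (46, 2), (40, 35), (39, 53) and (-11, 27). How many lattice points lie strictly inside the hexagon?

1370

The shoelace formula gives twice the area as |((-40)·18 − 25·21) + (25·2 − 46·18) + (46·35 − 40·2) + (40·53 − 39·35) + (39·27 − (-11)·53) + ((-11)·21 − (-40)·27)| = 2747, so the area is 1373.5.
Summing gcd(|Δx|,|Δy|) over the edges gives the boundary count: gcd(65,3) + gcd(21,16) + gcd(6,33) + gcd(1,18) + gcd(50,26) + gcd(29,6) = 1+1+3+1+2+1 = 9.
By Pick's theorem A = I + B/2 − 1, so I = 1373.5 − 9/2 + 1 = 1370.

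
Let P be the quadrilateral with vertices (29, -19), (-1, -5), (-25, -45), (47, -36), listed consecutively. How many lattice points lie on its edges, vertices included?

20

The number of boundary lattice points is Σ gcd(|Δx|,|Δy|) = gcd(30,14) + gcd(24,40) + gcd(72,9) + gcd(18,17) = 2+8+9+1 = 20.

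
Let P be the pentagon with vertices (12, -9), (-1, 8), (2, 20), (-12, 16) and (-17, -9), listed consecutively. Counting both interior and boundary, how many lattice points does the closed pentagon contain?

503

The shoelace formula gives twice the area as |(12·8 − (-1)·(-9)) + ((-1)·20 − 2·8) + (2·16 − (-12)·20) + ((-12)·(-9) − (-17)·16) + ((-17)·(-9) − 12·(-9))| = 964, so the area is 482.
Summing gcd(|Δx|,|Δy|) over the edges gives the boundary count: gcd(13,17) + gcd(3,12) + gcd(14,4) + gcd(5,25) + gcd(29,0) = 1+3+2+5+29 = 40.
Pick's theorem gives I = A − B/2 + 1 = 482 − 40/2 + 1 = 463, so the closed region contains I + B = 463 + 40 = 503 lattice points.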